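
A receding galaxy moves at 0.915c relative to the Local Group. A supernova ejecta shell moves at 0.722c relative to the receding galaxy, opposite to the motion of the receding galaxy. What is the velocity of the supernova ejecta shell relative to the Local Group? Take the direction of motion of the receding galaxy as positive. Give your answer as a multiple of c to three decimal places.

+0.569c

With v = 0.915 and u' = -0.722 (in units of c),
u = (u' + v)/(1 + u'v/c²):
u = (-0.722 + 0.915) / (1 + (-0.722)·0.915) = 0.1930/0.3394 = 0.5687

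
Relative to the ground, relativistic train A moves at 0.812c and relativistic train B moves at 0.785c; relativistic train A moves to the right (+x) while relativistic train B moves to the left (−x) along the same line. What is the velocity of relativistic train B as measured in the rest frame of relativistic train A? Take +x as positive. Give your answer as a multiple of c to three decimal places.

β_A = 0.812, β_B = -0.785.
Transform to A's frame with the inverse velocity-addition law: u' = (u − v)/(1 − uv/c²), taking u = β_B and v = β_A.
u' = (-0.785 − 0.812) / (1 − (0.812)(-0.785)) = -1.5970/1.6374 = -0.9753.

-0.975c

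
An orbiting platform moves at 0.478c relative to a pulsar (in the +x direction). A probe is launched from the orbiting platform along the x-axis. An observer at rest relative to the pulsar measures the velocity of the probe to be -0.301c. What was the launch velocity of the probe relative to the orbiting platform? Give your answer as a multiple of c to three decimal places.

Invert the composition law: u' = (u − v)/(1 − uv/c²).
u' = (-0.301 − 0.478) / (1 − (-0.301)(0.478)) = -0.7790/1.1439 = -0.6810.

-0.681c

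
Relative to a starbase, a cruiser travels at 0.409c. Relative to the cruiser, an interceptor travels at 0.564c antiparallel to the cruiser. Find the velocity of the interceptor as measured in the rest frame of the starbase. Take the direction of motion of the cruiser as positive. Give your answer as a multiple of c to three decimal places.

-0.201c

With v = 0.409 and u' = -0.564 (in units of c),
u = (u' + v)/(1 + u'v/c²):
u = (-0.564 + 0.409) / (1 + (-0.564)·0.409) = -0.1550/0.7693 = -0.2015
(Galilean addition would give -0.155c.)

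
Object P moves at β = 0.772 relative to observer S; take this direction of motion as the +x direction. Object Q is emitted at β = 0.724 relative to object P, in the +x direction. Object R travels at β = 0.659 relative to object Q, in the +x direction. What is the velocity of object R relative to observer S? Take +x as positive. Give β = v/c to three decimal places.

Apply u = (u' + v)/(1 + u'v/c²) successively, working outward toward observer S.
Start: velocity of object P relative to observer S = 0.7720c.
Compose with object Q (u' = 0.724 in object P frame): u_1 = (0.724 + 0.772) / (1 + 0.724·0.772) = 1.4960/1.5589 = 0.9596.
Compose with object R (u' = 0.659 in object Q frame): u_2 = (0.659 + 0.960) / (1 + 0.659·0.960) = 1.6186/1.6324 = 0.9916.

β = 0.992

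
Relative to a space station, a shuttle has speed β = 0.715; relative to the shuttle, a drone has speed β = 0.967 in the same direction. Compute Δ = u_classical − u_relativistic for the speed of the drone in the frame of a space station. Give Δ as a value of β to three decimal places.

Galilean: u_cl = 0.967 + 0.715 = 1.6820.
Relativistic: u_rel = (0.967 + 0.715) / (1 + 0.967·0.715) = 1.6820/1.6914 = 0.9944.
Δ = 1.6820 − 0.9944 = 0.6876.
(The classical prediction exceeds c; the relativistic result does not.)

Δ = 0.688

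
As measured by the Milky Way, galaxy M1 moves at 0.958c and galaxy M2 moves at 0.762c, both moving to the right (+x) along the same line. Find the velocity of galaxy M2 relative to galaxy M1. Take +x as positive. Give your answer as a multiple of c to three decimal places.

-0.726c

β_A = 0.958, β_B = 0.762.
Transform to A's frame with the inverse velocity-addition law: u' = (u − v)/(1 − uv/c²), taking u = β_B and v = β_A.
u' = (0.762 − 0.958) / (1 − (0.958)(0.762)) = -0.1960/0.2700 = -0.7259.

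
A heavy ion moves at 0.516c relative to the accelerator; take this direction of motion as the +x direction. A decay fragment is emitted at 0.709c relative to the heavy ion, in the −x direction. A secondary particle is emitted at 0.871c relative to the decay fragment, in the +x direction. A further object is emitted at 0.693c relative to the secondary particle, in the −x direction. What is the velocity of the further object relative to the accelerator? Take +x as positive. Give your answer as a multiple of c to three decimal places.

Apply u = (u' + v)/(1 + u'v/c²) successively, working outward toward the accelerator.
Start: velocity of the heavy ion relative to the accelerator = 0.5160c.
Compose with the decay fragment (u' = -0.709 in the heavy ion frame): u_1 = (-0.709 + 0.516) / (1 + (-0.709)·0.516) = -0.1930/0.6342 = -0.3043.
Compose with the secondary particle (u' = 0.871 in the decay fragment frame): u_2 = (0.871 + (-0.304)) / (1 + 0.871·(-0.304)) = 0.5667/0.7349 = 0.7710.
Compose with the further object (u' = -0.693 in the secondary particle frame): u_3 = (-0.693 + 0.771) / (1 + (-0.693)·0.771) = 0.0780/0.4657 = 0.1676.

+0.168c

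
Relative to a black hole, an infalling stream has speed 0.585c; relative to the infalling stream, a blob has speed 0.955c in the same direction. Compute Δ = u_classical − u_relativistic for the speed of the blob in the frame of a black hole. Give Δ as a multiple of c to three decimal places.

Galilean: u_cl = 0.955 + 0.585 = 1.5400.
Relativistic: u_rel = (0.955 + 0.585) / (1 + 0.955·0.585) = 1.5400/1.5587 = 0.9880.
Δ = 1.5400 − 0.9880 = 0.5520.
(The classical prediction exceeds c; the relativistic result does not.)

Δ = 0.552c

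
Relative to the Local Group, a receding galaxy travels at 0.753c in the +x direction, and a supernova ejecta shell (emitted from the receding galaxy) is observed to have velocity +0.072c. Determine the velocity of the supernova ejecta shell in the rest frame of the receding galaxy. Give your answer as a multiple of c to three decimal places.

-0.720c

Invert the composition law: u' = (u − v)/(1 − uv/c²).
u' = (0.072 − 0.753) / (1 − (0.072)(0.753)) = -0.6810/0.9458 = -0.7200.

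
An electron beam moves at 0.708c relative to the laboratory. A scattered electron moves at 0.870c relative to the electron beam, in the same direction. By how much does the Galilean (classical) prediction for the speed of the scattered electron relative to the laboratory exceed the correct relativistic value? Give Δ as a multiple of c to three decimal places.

Δ = 0.601c

Galilean: u_cl = 0.870 + 0.708 = 1.5780.
Relativistic: u_rel = (0.870 + 0.708) / (1 + 0.870·0.708) = 1.5780/1.6160 = 0.9765.
Δ = 1.5780 − 0.9765 = 0.6015.
(The classical prediction exceeds c; the relativistic result does not.)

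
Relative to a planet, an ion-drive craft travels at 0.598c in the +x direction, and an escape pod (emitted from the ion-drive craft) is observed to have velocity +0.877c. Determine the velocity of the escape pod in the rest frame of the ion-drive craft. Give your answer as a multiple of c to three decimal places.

+0.587c

Invert the composition law: u' = (u − v)/(1 − uv/c²).
u' = (0.877 − 0.598) / (1 − (0.877)(0.598)) = 0.2790/0.4756 = 0.5867.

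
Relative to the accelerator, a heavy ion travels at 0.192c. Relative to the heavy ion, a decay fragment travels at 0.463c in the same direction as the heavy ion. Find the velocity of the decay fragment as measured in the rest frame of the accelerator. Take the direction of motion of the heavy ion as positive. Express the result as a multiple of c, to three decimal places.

With v = 0.192 and u' = 0.463 (in units of c),
u = (u' + v)/(1 + u'v/c²):
u = (0.463 + 0.192) / (1 + 0.463·0.192) = 0.6550/1.0889 = 0.6015
(Galilean addition would give +0.655c.)

0.602c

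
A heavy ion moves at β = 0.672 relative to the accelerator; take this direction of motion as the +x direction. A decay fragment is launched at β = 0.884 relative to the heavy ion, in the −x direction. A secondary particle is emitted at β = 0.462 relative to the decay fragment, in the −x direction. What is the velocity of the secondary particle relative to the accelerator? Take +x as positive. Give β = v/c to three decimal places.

Apply u = (u' + v)/(1 + u'v/c²) successively, working outward toward the accelerator.
Start: velocity of the heavy ion relative to the accelerator = 0.6720c.
Compose with the decay fragment (u' = -0.884 in the heavy ion frame): u_1 = (-0.884 + 0.672) / (1 + (-0.884)·0.672) = -0.2120/0.4060 = -0.5222.
Compose with the secondary particle (u' = -0.462 in the decay fragment frame): u_2 = (-0.462 + (-0.522)) / (1 + (-0.462)·(-0.522)) = -0.9842/1.2413 = -0.7929.

β = -0.793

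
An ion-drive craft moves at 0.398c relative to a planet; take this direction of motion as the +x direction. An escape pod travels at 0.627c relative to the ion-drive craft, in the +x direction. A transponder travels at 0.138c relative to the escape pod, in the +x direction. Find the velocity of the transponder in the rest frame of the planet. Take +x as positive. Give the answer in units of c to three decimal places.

Apply u = (u' + v)/(1 + u'v/c²) successively, working outward toward the planet.
Start: velocity of the ion-drive craft relative to the planet = 0.3980c.
Compose with the escape pod (u' = 0.627 in the ion-drive craft frame): u_1 = (0.627 + 0.398) / (1 + 0.627·0.398) = 1.0250/1.2495 = 0.8203.
Compose with the transponder (u' = 0.138 in the escape pod frame): u_2 = (0.138 + 0.820) / (1 + 0.138·0.820) = 0.9583/1.1132 = 0.8608.

0.861c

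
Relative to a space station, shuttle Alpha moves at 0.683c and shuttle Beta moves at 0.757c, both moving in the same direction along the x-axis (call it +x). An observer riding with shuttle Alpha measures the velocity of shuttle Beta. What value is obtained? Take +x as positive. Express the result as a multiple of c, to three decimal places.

+0.153c

β_A = 0.683, β_B = 0.757.
Transform to A's frame with the inverse velocity-addition law: u' = (u − v)/(1 − uv/c²), taking u = β_B and v = β_A.
u' = (0.757 − 0.683) / (1 − (0.683)(0.757)) = 0.0740/0.4830 = 0.1532.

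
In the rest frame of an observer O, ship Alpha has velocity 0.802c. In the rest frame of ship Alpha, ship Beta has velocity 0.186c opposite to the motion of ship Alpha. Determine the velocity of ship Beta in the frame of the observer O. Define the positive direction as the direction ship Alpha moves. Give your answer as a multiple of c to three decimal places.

With v = 0.802 and u' = -0.186 (in units of c),
u = (u' + v)/(1 + u'v/c²):
u = (-0.186 + 0.802) / (1 + (-0.186)·0.802) = 0.6160/0.8508 = 0.7240

+0.724c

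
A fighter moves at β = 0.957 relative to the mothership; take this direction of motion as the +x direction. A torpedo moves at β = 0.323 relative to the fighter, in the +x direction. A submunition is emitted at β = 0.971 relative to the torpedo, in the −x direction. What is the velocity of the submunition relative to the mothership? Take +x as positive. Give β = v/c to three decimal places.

β = +0.134

Apply u = (u' + v)/(1 + u'v/c²) successively, working outward toward the mothership.
Start: velocity of the fighter relative to the mothership = 0.9570c.
Compose with the torpedo (u' = 0.323 in the fighter frame): u_1 = (0.323 + 0.957) / (1 + 0.323·0.957) = 1.2800/1.3091 = 0.9778.
Compose with the submunition (u' = -0.971 in the torpedo frame): u_2 = (-0.971 + 0.978) / (1 + (-0.971)·0.978) = 0.0068/0.0506 = 0.1337.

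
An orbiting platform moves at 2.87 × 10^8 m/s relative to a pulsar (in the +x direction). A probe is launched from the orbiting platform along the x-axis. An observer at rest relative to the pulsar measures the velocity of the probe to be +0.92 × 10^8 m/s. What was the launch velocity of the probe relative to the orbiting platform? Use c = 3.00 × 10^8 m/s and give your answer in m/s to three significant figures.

v = 0.957c, u = 0.307c.
Invert the composition law: u' = (u − v)/(1 − uv/c²).
u' = (0.307 − 0.957) / (1 − (0.307)(0.957)) = -0.6500/0.7066 = -0.9199.
u' = -0.9199 × 3.00 × 10^8 m/s.

-2.76 × 10^8 m/s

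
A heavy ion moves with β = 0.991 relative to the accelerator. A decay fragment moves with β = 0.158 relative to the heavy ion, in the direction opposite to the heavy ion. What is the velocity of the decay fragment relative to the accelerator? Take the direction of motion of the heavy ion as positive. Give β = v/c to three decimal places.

With v = 0.991 and u' = -0.158 (in units of c),
u = (u' + v)/(1 + u'v/c²):
u = (-0.158 + 0.991) / (1 + (-0.158)·0.991) = 0.8330/0.8434 = 0.9876

β = +0.988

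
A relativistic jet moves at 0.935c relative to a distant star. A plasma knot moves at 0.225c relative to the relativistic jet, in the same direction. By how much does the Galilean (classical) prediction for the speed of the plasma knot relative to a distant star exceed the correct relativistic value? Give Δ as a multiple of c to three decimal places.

Δ = 0.202c

Galilean: u_cl = 0.225 + 0.935 = 1.1600.
Relativistic: u_rel = (0.225 + 0.935) / (1 + 0.225·0.935) = 1.1600/1.2104 = 0.9584.
Δ = 1.1600 − 0.9584 = 0.2016.
(The classical prediction exceeds c; the relativistic result does not.)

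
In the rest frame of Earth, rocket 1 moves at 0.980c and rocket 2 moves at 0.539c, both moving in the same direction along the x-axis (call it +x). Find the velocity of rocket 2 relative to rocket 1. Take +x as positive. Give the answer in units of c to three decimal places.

-0.935c

β_A = 0.980, β_B = 0.539.
Transform to A's frame with the inverse velocity-addition law: u' = (u − v)/(1 − uv/c²), taking u = β_B and v = β_A.
u' = (0.539 − 0.980) / (1 − (0.980)(0.539)) = -0.4410/0.4718 = -0.9348.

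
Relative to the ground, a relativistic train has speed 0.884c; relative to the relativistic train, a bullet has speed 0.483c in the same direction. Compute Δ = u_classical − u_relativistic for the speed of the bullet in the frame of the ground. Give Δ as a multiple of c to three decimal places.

Δ = 0.409c

Galilean: u_cl = 0.483 + 0.884 = 1.3670.
Relativistic: u_rel = (0.483 + 0.884) / (1 + 0.483·0.884) = 1.3670/1.4270 = 0.9580.
Δ = 1.3670 − 0.9580 = 0.4090.
(The classical prediction exceeds c; the relativistic result does not.)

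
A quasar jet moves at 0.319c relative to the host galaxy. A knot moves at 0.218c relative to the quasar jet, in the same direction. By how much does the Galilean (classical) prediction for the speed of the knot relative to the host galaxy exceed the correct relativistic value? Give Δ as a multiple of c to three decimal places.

Galilean: u_cl = 0.218 + 0.319 = 0.5370.
Relativistic: u_rel = (0.218 + 0.319) / (1 + 0.218·0.319) = 0.5370/1.0695 = 0.5021.
Δ = 0.5370 − 0.5021 = 0.0349.

Δ = 0.035c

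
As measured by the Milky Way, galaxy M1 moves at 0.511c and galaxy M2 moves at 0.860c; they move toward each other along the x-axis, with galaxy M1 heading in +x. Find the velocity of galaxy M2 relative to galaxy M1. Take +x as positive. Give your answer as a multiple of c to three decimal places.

β_A = 0.511, β_B = -0.860.
Transform to A's frame with the inverse velocity-addition law: u' = (u − v)/(1 − uv/c²), taking u = β_B and v = β_A.
u' = (-0.860 − 0.511) / (1 − (0.511)(-0.860)) = -1.3710/1.4395 = -0.9524.

-0.952c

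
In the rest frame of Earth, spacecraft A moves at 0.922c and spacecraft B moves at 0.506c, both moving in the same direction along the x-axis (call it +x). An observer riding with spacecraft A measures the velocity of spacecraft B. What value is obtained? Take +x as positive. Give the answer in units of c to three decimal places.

β_A = 0.922, β_B = 0.506.
Transform to A's frame with the inverse velocity-addition law: u' = (u − v)/(1 − uv/c²), taking u = β_B and v = β_A.
u' = (0.506 − 0.922) / (1 − (0.922)(0.506)) = -0.4160/0.5335 = -0.7798.

-0.780c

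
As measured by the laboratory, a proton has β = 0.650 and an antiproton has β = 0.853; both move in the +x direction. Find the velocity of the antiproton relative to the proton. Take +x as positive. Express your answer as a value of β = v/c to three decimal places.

β_A = 0.650, β_B = 0.853.
Transform to A's frame with the inverse velocity-addition law: u' = (u − v)/(1 − uv/c²), taking u = β_B and v = β_A.
u' = (0.853 − 0.650) / (1 − (0.650)(0.853)) = 0.2030/0.4456 = 0.4556.

β = +0.456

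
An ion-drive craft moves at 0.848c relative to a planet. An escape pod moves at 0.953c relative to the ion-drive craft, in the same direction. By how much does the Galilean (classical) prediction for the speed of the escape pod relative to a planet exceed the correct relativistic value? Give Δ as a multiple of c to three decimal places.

Galilean: u_cl = 0.953 + 0.848 = 1.8010.
Relativistic: u_rel = (0.953 + 0.848) / (1 + 0.953·0.848) = 1.8010/1.8081 = 0.9960.
Δ = 1.8010 − 0.9960 = 0.8050.
(The classical prediction exceeds c; the relativistic result does not.)

Δ = 0.805c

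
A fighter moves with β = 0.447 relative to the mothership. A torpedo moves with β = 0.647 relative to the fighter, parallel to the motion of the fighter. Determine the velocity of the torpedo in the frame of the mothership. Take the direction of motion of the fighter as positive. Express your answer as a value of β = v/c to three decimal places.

β = 0.849

With v = 0.447 and u' = 0.647 (in units of c),
u = (u' + v)/(1 + u'v/c²):
u = (0.647 + 0.447) / (1 + 0.647·0.447) = 1.0940/1.2892 = 0.8486
(Galilean addition would give +1.094c, exceeding c.)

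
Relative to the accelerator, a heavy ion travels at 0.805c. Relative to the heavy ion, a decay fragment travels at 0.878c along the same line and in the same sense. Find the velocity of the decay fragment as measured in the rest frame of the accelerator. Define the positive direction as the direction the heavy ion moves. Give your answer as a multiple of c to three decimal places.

0.986c

With v = 0.805 and u' = 0.878 (in units of c),
u = (u' + v)/(1 + u'v/c²):
u = (0.878 + 0.805) / (1 + 0.878·0.805) = 1.6830/1.7068 = 0.9861
(Galilean addition would give +1.683c, exceeding c.)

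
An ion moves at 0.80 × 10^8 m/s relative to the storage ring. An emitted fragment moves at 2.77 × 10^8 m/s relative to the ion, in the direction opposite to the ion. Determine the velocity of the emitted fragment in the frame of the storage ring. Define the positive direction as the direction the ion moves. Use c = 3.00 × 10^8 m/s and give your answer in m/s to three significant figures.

-2.61 × 10^8 m/s

In units of c (dividing by 3.00 × 10^8 m/s): v = 0.267, u' = -0.923.
u = (u' + v)/(1 + u'v/c²):
u = (-0.923 + 0.267) / (1 + (-0.923)·0.267) = -0.6567/0.7538 = -0.8712
(Galilean addition would give -0.657c.)
Converting back: u = -0.8712 × 3.00 × 10^8 m/s.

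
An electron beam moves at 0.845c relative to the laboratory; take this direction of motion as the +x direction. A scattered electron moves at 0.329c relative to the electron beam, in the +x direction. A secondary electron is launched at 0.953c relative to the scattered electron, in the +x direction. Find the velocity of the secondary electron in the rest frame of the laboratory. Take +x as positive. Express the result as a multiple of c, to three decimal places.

Apply u = (u' + v)/(1 + u'v/c²) successively, working outward toward the laboratory.
Start: velocity of the electron beam relative to the laboratory = 0.8450c.
Compose with the scattered electron (u' = 0.329 in the electron beam frame): u_1 = (0.329 + 0.845) / (1 + 0.329·0.845) = 1.1740/1.2780 = 0.9186.
Compose with the secondary electron (u' = 0.953 in the scattered electron frame): u_2 = (0.953 + 0.919) / (1 + 0.953·0.919) = 1.8716/1.8754 = 0.9980.

0.998c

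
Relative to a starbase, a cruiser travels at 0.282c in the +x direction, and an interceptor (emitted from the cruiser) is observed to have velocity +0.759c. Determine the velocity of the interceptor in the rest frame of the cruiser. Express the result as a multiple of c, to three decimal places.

Invert the composition law: u' = (u − v)/(1 − uv/c²).
u' = (0.759 − 0.282) / (1 − (0.759)(0.282)) = 0.4770/0.7860 = 0.6069.

+0.607c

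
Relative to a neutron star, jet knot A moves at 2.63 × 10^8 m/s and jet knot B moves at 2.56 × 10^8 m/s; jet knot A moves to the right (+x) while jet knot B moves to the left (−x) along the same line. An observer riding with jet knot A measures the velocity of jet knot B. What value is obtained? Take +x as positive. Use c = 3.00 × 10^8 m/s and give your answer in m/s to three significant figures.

β_A = 0.877, β_B = -0.853 (dividing each by c = 3.00 × 10^8 m/s).
Transform to A's frame with the inverse velocity-addition law: u' = (u − v)/(1 − uv/c²), taking u = β_B and v = β_A.
u' = (-0.853 − 0.877) / (1 − (0.877)(-0.853)) = -1.7300/1.7481 = -0.9897.
u' = -0.9897 × 3.00 × 10^8 m/s.

-2.97 × 10^8 m/s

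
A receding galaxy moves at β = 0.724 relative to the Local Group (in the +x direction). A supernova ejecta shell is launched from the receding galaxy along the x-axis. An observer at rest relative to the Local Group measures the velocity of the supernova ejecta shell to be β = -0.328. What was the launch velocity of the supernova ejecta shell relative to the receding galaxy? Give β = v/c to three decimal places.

Invert the composition law: u' = (u − v)/(1 − uv/c²).
u' = (-0.328 − 0.724) / (1 − (-0.328)(0.724)) = -1.0520/1.2375 = -0.8501.

β = -0.850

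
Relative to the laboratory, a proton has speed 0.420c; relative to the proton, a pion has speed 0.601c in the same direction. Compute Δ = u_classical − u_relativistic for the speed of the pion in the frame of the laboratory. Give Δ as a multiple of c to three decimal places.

Galilean: u_cl = 0.601 + 0.420 = 1.0210.
Relativistic: u_rel = (0.601 + 0.420) / (1 + 0.601·0.420) = 1.0210/1.2524 = 0.8152.
Δ = 1.0210 − 0.8152 = 0.2058.
(The classical prediction exceeds c; the relativistic result does not.)

Δ = 0.206c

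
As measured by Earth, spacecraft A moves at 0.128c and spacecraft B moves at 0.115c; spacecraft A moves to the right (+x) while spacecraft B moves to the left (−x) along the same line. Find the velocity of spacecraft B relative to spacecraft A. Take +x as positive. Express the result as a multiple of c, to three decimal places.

-0.239c

β_A = 0.128, β_B = -0.115.
Transform to A's frame with the inverse velocity-addition law: u' = (u − v)/(1 − uv/c²), taking u = β_B and v = β_A.
u' = (-0.115 − 0.128) / (1 − (0.128)(-0.115)) = -0.2430/1.0147 = -0.2395.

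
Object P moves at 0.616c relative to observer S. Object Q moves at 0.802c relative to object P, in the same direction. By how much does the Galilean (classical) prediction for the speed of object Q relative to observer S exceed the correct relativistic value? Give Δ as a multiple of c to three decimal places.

Δ = 0.469c

Galilean: u_cl = 0.802 + 0.616 = 1.4180.
Relativistic: u_rel = (0.802 + 0.616) / (1 + 0.802·0.616) = 1.4180/1.4940 = 0.9491.
Δ = 1.4180 − 0.9491 = 0.4689.
(The classical prediction exceeds c; the relativistic result does not.)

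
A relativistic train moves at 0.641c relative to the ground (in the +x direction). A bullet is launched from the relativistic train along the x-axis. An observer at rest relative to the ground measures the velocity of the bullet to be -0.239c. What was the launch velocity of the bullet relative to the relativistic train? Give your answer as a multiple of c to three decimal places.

-0.763c

Invert the composition law: u' = (u − v)/(1 − uv/c²).
u' = (-0.239 − 0.641) / (1 − (-0.239)(0.641)) = -0.8800/1.1532 = -0.7631.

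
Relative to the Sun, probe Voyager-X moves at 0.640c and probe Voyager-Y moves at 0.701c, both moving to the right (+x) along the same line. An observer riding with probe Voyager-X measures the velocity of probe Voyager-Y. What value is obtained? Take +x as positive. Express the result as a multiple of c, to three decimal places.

+0.111c

β_A = 0.640, β_B = 0.701.
Transform to A's frame with the inverse velocity-addition law: u' = (u − v)/(1 − uv/c²), taking u = β_B and v = β_A.
u' = (0.701 − 0.640) / (1 − (0.640)(0.701)) = 0.0610/0.5514 = 0.1106.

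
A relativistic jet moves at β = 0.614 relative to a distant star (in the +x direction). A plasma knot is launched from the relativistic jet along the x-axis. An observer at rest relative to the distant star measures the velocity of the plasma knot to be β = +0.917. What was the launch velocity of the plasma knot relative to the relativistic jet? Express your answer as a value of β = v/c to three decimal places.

Invert the composition law: u' = (u − v)/(1 − uv/c²).
u' = (0.917 − 0.614) / (1 − (0.917)(0.614)) = 0.3030/0.4370 = 0.6934.

β = +0.693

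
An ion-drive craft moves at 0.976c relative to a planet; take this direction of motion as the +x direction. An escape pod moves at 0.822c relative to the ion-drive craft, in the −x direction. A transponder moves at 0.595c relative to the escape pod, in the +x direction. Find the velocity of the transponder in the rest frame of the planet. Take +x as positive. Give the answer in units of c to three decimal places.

Apply u = (u' + v)/(1 + u'v/c²) successively, working outward toward the planet.
Start: velocity of the ion-drive craft relative to the planet = 0.9760c.
Compose with the escape pod (u' = -0.822 in the ion-drive craft frame): u_1 = (-0.822 + 0.976) / (1 + (-0.822)·0.976) = 0.1540/0.1977 = 0.7788.
Compose with the transponder (u' = 0.595 in the escape pod frame): u_2 = (0.595 + 0.779) / (1 + 0.595·0.779) = 1.3738/1.4634 = 0.9388.

+0.939c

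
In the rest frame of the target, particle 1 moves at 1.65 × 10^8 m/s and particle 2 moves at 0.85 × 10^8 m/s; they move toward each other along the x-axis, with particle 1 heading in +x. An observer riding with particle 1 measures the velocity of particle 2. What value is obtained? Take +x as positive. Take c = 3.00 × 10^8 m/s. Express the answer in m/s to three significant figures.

β_A = 0.550, β_B = -0.283 (dividing each by c = 3.00 × 10^8 m/s).
Transform to A's frame with the inverse velocity-addition law: u' = (u − v)/(1 − uv/c²), taking u = β_B and v = β_A.
u' = (-0.283 − 0.550) / (1 − (0.550)(-0.283)) = -0.8333/1.1558 = -0.7210.
u' = -0.7210 × 3.00 × 10^8 m/s.

-2.16 × 10^8 m/s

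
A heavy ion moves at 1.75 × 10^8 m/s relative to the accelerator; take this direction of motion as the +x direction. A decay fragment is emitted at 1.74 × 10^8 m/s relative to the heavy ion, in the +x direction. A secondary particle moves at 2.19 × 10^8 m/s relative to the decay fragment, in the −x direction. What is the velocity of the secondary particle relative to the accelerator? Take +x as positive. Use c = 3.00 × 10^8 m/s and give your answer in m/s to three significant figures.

Apply u = (u' + v)/(1 + u'v/c²) successively, working outward toward the accelerator.
(Dividing each given speed by c = 3.00 × 10^8 m/s to work in units of c.)
Start: velocity of the heavy ion relative to the accelerator = 0.5833c.
Compose with the decay fragment (u' = 0.580 in the heavy ion frame): u_1 = (0.580 + 0.583) / (1 + 0.580·0.583) = 1.1633/1.3383 = 0.8692.
Compose with the secondary particle (u' = -0.730 in the decay fragment frame): u_2 = (-0.730 + 0.869) / (1 + (-0.730)·0.869) = 0.1392/0.3655 = 0.3810.
So u = 0.3810 × 3.00 × 10^8 m/s.

+1.14 × 10^8 m/s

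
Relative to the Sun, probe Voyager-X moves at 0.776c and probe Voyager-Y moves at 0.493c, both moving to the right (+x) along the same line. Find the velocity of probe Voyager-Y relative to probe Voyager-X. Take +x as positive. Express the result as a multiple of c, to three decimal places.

β_A = 0.776, β_B = 0.493.
Transform to A's frame with the inverse velocity-addition law: u' = (u − v)/(1 − uv/c²), taking u = β_B and v = β_A.
u' = (0.493 − 0.776) / (1 − (0.776)(0.493)) = -0.2830/0.6174 = -0.4584.

-0.458c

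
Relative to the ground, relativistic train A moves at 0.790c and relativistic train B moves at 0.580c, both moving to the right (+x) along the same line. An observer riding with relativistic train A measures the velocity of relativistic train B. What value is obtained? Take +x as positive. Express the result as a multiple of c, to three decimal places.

β_A = 0.790, β_B = 0.580.
Transform to A's frame with the inverse velocity-addition law: u' = (u − v)/(1 − uv/c²), taking u = β_B and v = β_A.
u' = (0.580 − 0.790) / (1 − (0.790)(0.580)) = -0.2100/0.5418 = -0.3876.

-0.388c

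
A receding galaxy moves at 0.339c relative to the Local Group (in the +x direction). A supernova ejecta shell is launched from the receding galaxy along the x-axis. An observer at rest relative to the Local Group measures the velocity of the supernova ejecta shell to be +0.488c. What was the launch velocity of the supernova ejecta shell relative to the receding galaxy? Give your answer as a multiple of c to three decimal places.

Invert the composition law: u' = (u − v)/(1 − uv/c²).
u' = (0.488 − 0.339) / (1 − (0.488)(0.339)) = 0.1490/0.8346 = 0.1785.

+0.179c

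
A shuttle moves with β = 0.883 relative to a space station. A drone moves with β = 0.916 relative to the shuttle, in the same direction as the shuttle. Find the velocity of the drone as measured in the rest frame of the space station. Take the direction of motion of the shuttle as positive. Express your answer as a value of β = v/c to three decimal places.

With v = 0.883 and u' = 0.916 (in units of c),
u = (u' + v)/(1 + u'v/c²):
u = (0.916 + 0.883) / (1 + 0.916·0.883) = 1.7990/1.8088 = 0.9946
(Galilean addition would give +1.799c, exceeding c.)

β = 0.995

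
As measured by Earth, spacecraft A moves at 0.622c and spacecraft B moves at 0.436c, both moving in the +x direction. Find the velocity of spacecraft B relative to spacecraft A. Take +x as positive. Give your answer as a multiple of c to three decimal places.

β_A = 0.622, β_B = 0.436.
Transform to A's frame with the inverse velocity-addition law: u' = (u − v)/(1 − uv/c²), taking u = β_B and v = β_A.
u' = (0.436 − 0.622) / (1 − (0.622)(0.436)) = -0.1860/0.7288 = -0.2552.

-0.255c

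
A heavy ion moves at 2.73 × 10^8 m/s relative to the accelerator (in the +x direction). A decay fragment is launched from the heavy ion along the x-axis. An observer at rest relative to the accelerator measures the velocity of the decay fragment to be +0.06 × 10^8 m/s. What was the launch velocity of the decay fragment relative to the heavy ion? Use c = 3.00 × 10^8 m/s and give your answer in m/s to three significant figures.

-2.72 × 10^8 m/s

v = 0.910c, u = 0.020c.
Invert the composition law: u' = (u − v)/(1 − uv/c²).
u' = (0.020 − 0.910) / (1 − (0.020)(0.910)) = -0.8900/0.9818 = -0.9065.
u' = -0.9065 × 3.00 × 10^8 m/s.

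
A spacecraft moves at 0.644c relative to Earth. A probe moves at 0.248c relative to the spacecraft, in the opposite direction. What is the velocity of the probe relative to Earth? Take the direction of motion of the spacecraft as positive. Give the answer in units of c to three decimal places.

+0.471c

With v = 0.644 and u' = -0.248 (in units of c),
u = (u' + v)/(1 + u'v/c²):
u = (-0.248 + 0.644) / (1 + (-0.248)·0.644) = 0.3960/0.8403 = 0.4713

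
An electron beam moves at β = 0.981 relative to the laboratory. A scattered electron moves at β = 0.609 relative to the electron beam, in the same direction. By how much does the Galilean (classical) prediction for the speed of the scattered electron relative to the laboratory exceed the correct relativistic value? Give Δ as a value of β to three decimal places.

Galilean: u_cl = 0.609 + 0.981 = 1.5900.
Relativistic: u_rel = (0.609 + 0.981) / (1 + 0.609·0.981) = 1.5900/1.5974 = 0.9953.
Δ = 1.5900 − 0.9953 = 0.5947.
(The classical prediction exceeds c; the relativistic result does not.)

Δ = 0.595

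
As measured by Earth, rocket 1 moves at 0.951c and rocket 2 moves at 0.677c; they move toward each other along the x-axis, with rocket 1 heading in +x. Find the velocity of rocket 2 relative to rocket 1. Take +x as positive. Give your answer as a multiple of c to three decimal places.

-0.990c

β_A = 0.951, β_B = -0.677.
Transform to A's frame with the inverse velocity-addition law: u' = (u − v)/(1 − uv/c²), taking u = β_B and v = β_A.
u' = (-0.677 − 0.951) / (1 − (0.951)(-0.677)) = -1.6280/1.6438 = -0.9904.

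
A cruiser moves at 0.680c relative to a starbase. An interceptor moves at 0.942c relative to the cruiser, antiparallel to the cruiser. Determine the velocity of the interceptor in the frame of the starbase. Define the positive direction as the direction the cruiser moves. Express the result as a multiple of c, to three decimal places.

-0.729c

With v = 0.680 and u' = -0.942 (in units of c),
u = (u' + v)/(1 + u'v/c²):
u = (-0.942 + 0.680) / (1 + (-0.942)·0.680) = -0.2620/0.3594 = -0.7289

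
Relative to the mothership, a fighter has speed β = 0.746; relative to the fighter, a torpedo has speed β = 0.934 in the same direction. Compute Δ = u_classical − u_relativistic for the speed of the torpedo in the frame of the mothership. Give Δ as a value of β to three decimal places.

Galilean: u_cl = 0.934 + 0.746 = 1.6800.
Relativistic: u_rel = (0.934 + 0.746) / (1 + 0.934·0.746) = 1.6800/1.6968 = 0.9901.
Δ = 1.6800 − 0.9901 = 0.6899.
(The classical prediction exceeds c; the relativistic result does not.)

Δ = 0.690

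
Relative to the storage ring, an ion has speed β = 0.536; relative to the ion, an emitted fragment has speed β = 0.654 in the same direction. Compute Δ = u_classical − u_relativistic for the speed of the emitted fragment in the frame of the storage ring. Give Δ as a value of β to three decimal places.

Δ = 0.309

Galilean: u_cl = 0.654 + 0.536 = 1.1900.
Relativistic: u_rel = (0.654 + 0.536) / (1 + 0.654·0.536) = 1.1900/1.3505 = 0.8811.
Δ = 1.1900 − 0.8811 = 0.3089.
(The classical prediction exceeds c; the relativistic result does not.)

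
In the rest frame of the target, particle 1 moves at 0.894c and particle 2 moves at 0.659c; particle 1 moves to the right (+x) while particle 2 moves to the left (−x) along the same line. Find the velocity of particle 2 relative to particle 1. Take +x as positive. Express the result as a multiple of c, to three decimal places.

-0.977c

β_A = 0.894, β_B = -0.659.
Transform to A's frame with the inverse velocity-addition law: u' = (u − v)/(1 − uv/c²), taking u = β_B and v = β_A.
u' = (-0.659 − 0.894) / (1 − (0.894)(-0.659)) = -1.5530/1.5891 = -0.9773.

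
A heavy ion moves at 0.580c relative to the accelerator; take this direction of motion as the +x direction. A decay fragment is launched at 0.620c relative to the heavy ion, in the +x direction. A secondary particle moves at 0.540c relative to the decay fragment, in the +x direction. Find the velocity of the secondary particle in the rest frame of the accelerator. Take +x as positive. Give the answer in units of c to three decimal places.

Apply u = (u' + v)/(1 + u'v/c²) successively, working outward toward the accelerator.
Start: velocity of the heavy ion relative to the accelerator = 0.5800c.
Compose with the decay fragment (u' = 0.620 in the heavy ion frame): u_1 = (0.620 + 0.580) / (1 + 0.620·0.580) = 1.2000/1.3596 = 0.8826.
Compose with the secondary particle (u' = 0.540 in the decay fragment frame): u_2 = (0.540 + 0.883) / (1 + 0.540·0.883) = 1.4226/1.4766 = 0.9634.

0.963c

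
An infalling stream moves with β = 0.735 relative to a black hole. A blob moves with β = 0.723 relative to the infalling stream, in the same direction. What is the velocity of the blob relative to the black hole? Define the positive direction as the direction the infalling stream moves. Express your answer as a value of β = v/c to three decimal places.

β = 0.952

With v = 0.735 and u' = 0.723 (in units of c),
u = (u' + v)/(1 + u'v/c²):
u = (0.723 + 0.735) / (1 + 0.723·0.735) = 1.4580/1.5314 = 0.9521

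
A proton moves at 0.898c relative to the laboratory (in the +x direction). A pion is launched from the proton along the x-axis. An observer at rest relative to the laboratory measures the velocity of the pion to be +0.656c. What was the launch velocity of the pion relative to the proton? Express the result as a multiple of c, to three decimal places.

-0.589c

Invert the composition law: u' = (u − v)/(1 − uv/c²).
u' = (0.656 − 0.898) / (1 − (0.656)(0.898)) = -0.2420/0.4109 = -0.5889.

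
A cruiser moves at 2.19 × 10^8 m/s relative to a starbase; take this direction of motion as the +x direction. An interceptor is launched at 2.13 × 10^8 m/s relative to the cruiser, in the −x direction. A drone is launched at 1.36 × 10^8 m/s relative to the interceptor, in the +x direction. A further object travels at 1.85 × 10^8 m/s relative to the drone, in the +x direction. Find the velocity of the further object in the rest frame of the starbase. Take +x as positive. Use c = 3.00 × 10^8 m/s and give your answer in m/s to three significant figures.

+2.54 × 10^8 m/s

Apply u = (u' + v)/(1 + u'v/c²) successively, working outward toward the starbase.
(Dividing each given speed by c = 3.00 × 10^8 m/s to work in units of c.)
Start: velocity of the cruiser relative to the starbase = 0.7300c.
Compose with the interceptor (u' = -0.710 in the cruiser frame): u_1 = (-0.710 + 0.730) / (1 + (-0.710)·0.730) = 0.0200/0.4817 = 0.0415.
Compose with the drone (u' = 0.453 in the interceptor frame): u_2 = (0.453 + 0.042) / (1 + 0.453·0.042) = 0.4949/1.0188 = 0.4857.
Compose with the further object (u' = 0.617 in the drone frame): u_3 = (0.617 + 0.486) / (1 + 0.617·0.486) = 1.1024/1.2995 = 0.8483.
So u = 0.8483 × 3.00 × 10^8 m/s.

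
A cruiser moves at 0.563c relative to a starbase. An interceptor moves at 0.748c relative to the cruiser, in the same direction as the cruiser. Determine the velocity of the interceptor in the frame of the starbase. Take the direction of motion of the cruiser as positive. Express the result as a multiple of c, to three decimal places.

With v = 0.563 and u' = 0.748 (in units of c),
u = (u' + v)/(1 + u'v/c²):
u = (0.748 + 0.563) / (1 + 0.748·0.563) = 1.3110/1.4211 = 0.9225

0.923c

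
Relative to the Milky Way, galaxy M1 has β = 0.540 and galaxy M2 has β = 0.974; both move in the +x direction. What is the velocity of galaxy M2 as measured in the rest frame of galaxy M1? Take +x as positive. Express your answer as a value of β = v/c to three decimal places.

β_A = 0.540, β_B = 0.974.
Transform to A's frame with the inverse velocity-addition law: u' = (u − v)/(1 − uv/c²), taking u = β_B and v = β_A.
u' = (0.974 − 0.540) / (1 − (0.540)(0.974)) = 0.4340/0.4740 = 0.9155.

β = +0.916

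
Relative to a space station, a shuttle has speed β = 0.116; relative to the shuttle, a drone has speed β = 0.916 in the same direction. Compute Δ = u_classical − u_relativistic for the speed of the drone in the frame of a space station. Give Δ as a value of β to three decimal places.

Δ = 0.099

Galilean: u_cl = 0.916 + 0.116 = 1.0320.
Relativistic: u_rel = (0.916 + 0.116) / (1 + 0.916·0.116) = 1.0320/1.1063 = 0.9329.
Δ = 1.0320 − 0.9329 = 0.0991.
(The classical prediction exceeds c; the relativistic result does not.)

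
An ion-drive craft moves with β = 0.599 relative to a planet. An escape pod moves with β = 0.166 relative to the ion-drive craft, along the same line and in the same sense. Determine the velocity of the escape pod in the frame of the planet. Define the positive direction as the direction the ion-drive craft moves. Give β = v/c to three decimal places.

With v = 0.599 and u' = 0.166 (in units of c),
u = (u' + v)/(1 + u'v/c²):
u = (0.166 + 0.599) / (1 + 0.166·0.599) = 0.7650/1.0994 = 0.6958

β = 0.696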